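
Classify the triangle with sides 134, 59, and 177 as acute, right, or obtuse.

obtuse

Compare the square of the longest side to the sum of squares of the other two: 59² + 134² = 21437 < 31329 = 177².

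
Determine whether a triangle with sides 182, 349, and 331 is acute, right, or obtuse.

Compare the square of the longest side to the sum of squares of the other two: 182² + 331² = 142685 > 121801 = 349².

acute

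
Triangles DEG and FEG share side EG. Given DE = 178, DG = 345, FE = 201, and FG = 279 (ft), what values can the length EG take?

167 < EG < 480

From triangle DEG: |178 − 345| < EG < 178 + 345, i.e. 167 < EG < 523.
From triangle FEG: 78 < EG < 480.
Both must hold, so EG lies in the intersection.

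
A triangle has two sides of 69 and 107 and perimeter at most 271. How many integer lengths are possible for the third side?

57

Triangle inequality: 38 < x < 176. Perimeter ≤ 271 gives x ≤ 271 − 69 − 107 = 95.
So 38 < x ≤ 95; integers 39 through 95: 57 values.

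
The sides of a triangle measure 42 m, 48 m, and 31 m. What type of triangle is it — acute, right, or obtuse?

Compare the square of the longest side to the sum of squares of the other two: 31² + 42² = 2725 > 2304 = 48².

acute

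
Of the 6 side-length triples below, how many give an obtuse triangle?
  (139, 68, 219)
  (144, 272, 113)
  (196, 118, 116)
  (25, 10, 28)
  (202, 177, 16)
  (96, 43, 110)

(139,68,219): 68+139 ≤ 219, not a triangle
(144,272,113): 113+144 ≤ 272, not a triangle
(196,118,116): 116²+118² = 27380 < 38416 = 196² → obtuse
(25,10,28): 10²+25² = 725 < 784 = 28² → obtuse
(202,177,16): 16+177 ≤ 202, not a triangle
(96,43,110): 43²+96² = 11065 < 12100 = 110² → obtuse
3 of the 6 are obtuse.

3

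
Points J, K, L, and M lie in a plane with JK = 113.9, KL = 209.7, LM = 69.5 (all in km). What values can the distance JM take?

The maximum is all hops collinear in one direction: 113.9 + 209.7 + 69.5 = 393.1.
The longest hop is 209.7; the others sum to 183.4. Folding the others back against it leaves at least 209.7 − 183.4 = 26.3.

26.3 ≤ JM ≤ 393.1 km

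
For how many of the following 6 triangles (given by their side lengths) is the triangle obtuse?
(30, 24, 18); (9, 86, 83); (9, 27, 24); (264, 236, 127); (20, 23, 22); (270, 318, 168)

2

(30,24,18): 18²+24² = 900 = 30² → right
(9,86,83): 9²+83² = 6970 < 7396 = 86² → obtuse
(9,27,24): 9²+24² = 657 < 729 = 27² → obtuse
(264,236,127): 127²+236² = 71825 > 69696 = 264² → acute
(20,23,22): 20²+22² = 884 > 529 = 23² → acute
(270,318,168): 168²+270² = 101124 = 318² → right
2 of the 6 are obtuse.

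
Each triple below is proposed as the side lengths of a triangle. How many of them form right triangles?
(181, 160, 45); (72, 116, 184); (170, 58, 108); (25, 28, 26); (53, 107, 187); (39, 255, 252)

1

(181,160,45): 45²+160² = 27625 < 32761 = 181² → obtuse
(72,116,184): 72²+116² = 18640 < 33856 = 184² → obtuse
(170,58,108): 58+108 ≤ 170, not a triangle
(25,28,26): 25²+26² = 1301 > 784 = 28² → acute
(53,107,187): 53+107 ≤ 187, not a triangle
(39,255,252): 39²+252² = 65025 = 255² → right
1 of the 6 is right.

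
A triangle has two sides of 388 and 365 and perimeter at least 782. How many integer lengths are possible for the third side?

724

Triangle inequality: 23 < x < 753. Perimeter ≥ 782 gives x ≥ 782 − 388 − 365 = 29.
So 29 ≤ x < 753; integers 29 through 752: 724 values.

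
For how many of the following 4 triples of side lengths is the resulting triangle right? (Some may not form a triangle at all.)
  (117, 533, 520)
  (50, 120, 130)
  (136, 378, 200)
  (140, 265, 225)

3

(117,533,520): 117²+520² = 284089 = 533² → right
(50,120,130): 50²+120² = 16900 = 130² → right
(136,378,200): 136+200 ≤ 378, not a triangle
(140,265,225): 140²+225² = 70225 = 265² → right
3 of the 4 are right.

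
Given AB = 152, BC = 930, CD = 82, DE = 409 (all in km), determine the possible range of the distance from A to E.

The maximum is all hops collinear in one direction: 152 + 930 + 82 + 409 = 1573.
The longest hop is 930; the others sum to 643. Folding the others back against it leaves at least 930 − 643 = 287.

287 ≤ AE ≤ 1573 km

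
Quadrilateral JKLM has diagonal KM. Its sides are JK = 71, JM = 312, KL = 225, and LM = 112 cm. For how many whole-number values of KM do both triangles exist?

95

From triangle JKM: 241 < KM < 383.
From triangle LKM: 113 < KM < 337.
Intersection: 241 < KM < 337, so integers 242 through 336: 95 values.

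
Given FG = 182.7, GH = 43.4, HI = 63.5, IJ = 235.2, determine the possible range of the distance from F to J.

0 ≤ FJ ≤ 524.8

The maximum is all hops collinear in one direction: 182.7 + 43.4 + 63.5 + 235.2 = 524.8.
The longest hop is 235.2; the others sum to 289.6. Since 235.2 ≤ 289.6, the path can fold back on itself completely, so the minimum distance is 0.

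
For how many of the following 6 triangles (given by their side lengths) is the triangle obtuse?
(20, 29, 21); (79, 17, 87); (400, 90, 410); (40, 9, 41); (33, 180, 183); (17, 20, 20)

1

(20,29,21): 20²+21² = 841 = 29² → right
(79,17,87): 17²+79² = 6530 < 7569 = 87² → obtuse
(400,90,410): 90²+400² = 168100 = 410² → right
(40,9,41): 9²+40² = 1681 = 41² → right
(33,180,183): 33²+180² = 33489 = 183² → right
(17,20,20): 17²+20² = 689 > 400 = 20² → acute
1 of the 6 is obtuse.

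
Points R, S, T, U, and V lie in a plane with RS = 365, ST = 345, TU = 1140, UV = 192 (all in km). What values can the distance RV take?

The maximum is all hops collinear in one direction: 365 + 345 + 1140 + 192 = 2042.
The longest hop is 1140; the others sum to 902. Folding the others back against it leaves at least 1140 − 902 = 238.

238 ≤ RV ≤ 2042 km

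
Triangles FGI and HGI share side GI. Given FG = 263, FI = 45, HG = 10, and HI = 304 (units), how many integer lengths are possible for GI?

From triangle FGI: 218 < GI < 308.
From triangle HGI: 294 < GI < 314.
Intersection: 294 < GI < 308, so integers 295 through 307: 13 values.

13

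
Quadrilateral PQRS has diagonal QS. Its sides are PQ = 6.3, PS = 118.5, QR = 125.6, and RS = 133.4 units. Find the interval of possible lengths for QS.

112.2 < QS < 124.8

From triangle PQS: |6.3 − 118.5| < QS < 6.3 + 118.5, i.e. 112.2 < QS < 124.8.
From triangle RQS: 7.8 < QS < 259.0.
Both must hold, so QS lies in the intersection.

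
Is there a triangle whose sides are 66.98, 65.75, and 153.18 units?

The longest side is 153.18, but the other two sum to only 132.73.
132.73 < 153.18, so the triangle inequality fails.

No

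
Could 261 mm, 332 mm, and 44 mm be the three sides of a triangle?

The longest side is 332, but the other two sum to only 305.
305 < 332, so the triangle inequality fails.

No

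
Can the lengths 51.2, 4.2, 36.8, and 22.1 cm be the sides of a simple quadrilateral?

A quadrilateral exists iff every side is shorter than the sum of the others — equivalently, the longest side is less than the sum of the rest.
Longest side 51.2 < 63.1 (sum of the remaining 3), so yes.

Yes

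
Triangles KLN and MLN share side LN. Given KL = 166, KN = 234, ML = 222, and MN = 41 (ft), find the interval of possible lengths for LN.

From triangle KLN: |166 − 234| < LN < 166 + 234, i.e. 68 < LN < 400.
From triangle MLN: 181 < LN < 263.
Both must hold, so LN lies in the intersection.

181 < LN < 263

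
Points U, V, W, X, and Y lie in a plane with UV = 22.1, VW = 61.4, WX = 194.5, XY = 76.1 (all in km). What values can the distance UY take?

The maximum is all hops collinear in one direction: 22.1 + 61.4 + 194.5 + 76.1 = 354.1.
The longest hop is 194.5; the others sum to 159.6. Folding the others back against it leaves at least 194.5 − 159.6 = 34.9.

34.9 ≤ UY ≤ 354.1 km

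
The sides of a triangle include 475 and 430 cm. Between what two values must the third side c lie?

45 < c < 905

By the triangle inequality, c must be less than 475 + 430 = 905 and greater than |475 − 430| = 45.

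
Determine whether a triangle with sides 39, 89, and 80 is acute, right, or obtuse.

Compare the square of the longest side to the sum of squares of the other two: 39² + 80² = 7921 = 89².

right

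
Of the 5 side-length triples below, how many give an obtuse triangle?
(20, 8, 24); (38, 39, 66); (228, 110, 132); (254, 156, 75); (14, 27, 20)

4

(20,8,24): 8²+20² = 464 < 576 = 24² → obtuse
(38,39,66): 38²+39² = 2965 < 4356 = 66² → obtuse
(228,110,132): 110²+132² = 29524 < 51984 = 228² → obtuse
(254,156,75): 75+156 ≤ 254, not a triangle
(14,27,20): 14²+20² = 596 < 729 = 27² → obtuse
4 of the 5 are obtuse.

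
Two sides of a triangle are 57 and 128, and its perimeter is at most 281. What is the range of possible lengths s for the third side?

Triangle inequality alone gives 71 < s < 185.
The perimeter condition gives s ≤ 281 − 57 − 128 = 96.
Intersecting the two: 71 < s ≤ 96.

71 < s ≤ 96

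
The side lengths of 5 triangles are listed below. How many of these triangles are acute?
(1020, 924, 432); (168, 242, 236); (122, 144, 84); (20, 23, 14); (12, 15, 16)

(1020,924,432): 432²+924² = 1040400 = 1020² → right
(168,242,236): 168²+236² = 83920 > 58564 = 242² → acute
(122,144,84): 84²+122² = 21940 > 20736 = 144² → acute
(20,23,14): 14²+20² = 596 > 529 = 23² → acute
(12,15,16): 12²+15² = 369 > 256 = 16² → acute
4 of the 5 are acute.

4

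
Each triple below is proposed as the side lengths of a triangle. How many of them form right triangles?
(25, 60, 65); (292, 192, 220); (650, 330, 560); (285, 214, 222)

3

(25,60,65): 25²+60² = 4225 = 65² → right
(292,192,220): 192²+220² = 85264 = 292² → right
(650,330,560): 330²+560² = 422500 = 650² → right
(285,214,222): 214²+222² = 95080 > 81225 = 285² → acute
3 of the 4 are right.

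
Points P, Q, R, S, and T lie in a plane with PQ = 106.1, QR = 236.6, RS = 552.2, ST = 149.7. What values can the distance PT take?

59.8 ≤ PT ≤ 1044.6

The maximum is all hops collinear in one direction: 106.1 + 236.6 + 552.2 + 149.7 = 1044.6.
The longest hop is 552.2; the others sum to 492.4. Folding the others back against it leaves at least 552.2 − 492.4 = 59.8.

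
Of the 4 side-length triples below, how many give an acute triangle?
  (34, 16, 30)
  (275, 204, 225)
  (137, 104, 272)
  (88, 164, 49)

(34,16,30): 16²+30² = 1156 = 34² → right
(275,204,225): 204²+225² = 92241 > 75625 = 275² → acute
(137,104,272): 104+137 ≤ 272, not a triangle
(88,164,49): 49+88 ≤ 164, not a triangle
1 of the 4 is acute.

1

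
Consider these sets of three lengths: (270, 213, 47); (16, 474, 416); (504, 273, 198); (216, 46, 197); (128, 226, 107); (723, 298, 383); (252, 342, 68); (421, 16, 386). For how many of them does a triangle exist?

(47,213,270): 47+213 ≤ 270 → not valid
(16,416,474): 16+416 ≤ 474 → not valid
(198,273,504): 198+273 ≤ 504 → not valid
(46,197,216): 46+197 > 216 → valid
(107,128,226): 107+128 > 226 → valid
(298,383,723): 298+383 ≤ 723 → not valid
(68,252,342): 68+252 ≤ 342 → not valid
(16,386,421): 16+386 ≤ 421 → not valid
2 of the 8 triples form a triangle.

2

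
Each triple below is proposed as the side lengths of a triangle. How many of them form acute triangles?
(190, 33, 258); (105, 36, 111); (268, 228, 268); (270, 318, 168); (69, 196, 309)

(190,33,258): 33+190 ≤ 258, not a triangle
(105,36,111): 36²+105² = 12321 = 111² → right
(268,228,268): 228²+268² = 123808 > 71824 = 268² → acute
(270,318,168): 168²+270² = 101124 = 318² → right
(69,196,309): 69+196 ≤ 309, not a triangle
1 of the 5 is acute.

1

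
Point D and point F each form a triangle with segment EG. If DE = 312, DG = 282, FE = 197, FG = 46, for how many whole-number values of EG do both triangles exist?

From triangle DEG: 30 < EG < 594.
From triangle FEG: 151 < EG < 243.
Intersection: 151 < EG < 243, so integers 152 through 242: 91 values.

91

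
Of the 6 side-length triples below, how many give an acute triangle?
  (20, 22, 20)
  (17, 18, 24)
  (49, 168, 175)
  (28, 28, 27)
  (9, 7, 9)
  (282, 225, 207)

(20,22,20): 20²+20² = 800 > 484 = 22² → acute
(17,18,24): 17²+18² = 613 > 576 = 24² → acute
(49,168,175): 49²+168² = 30625 = 175² → right
(28,28,27): 27²+28² = 1513 > 784 = 28² → acute
(9,7,9): 7²+9² = 130 > 81 = 9² → acute
(282,225,207): 207²+225² = 93474 > 79524 = 282² → acute
5 of the 6 are acute.

5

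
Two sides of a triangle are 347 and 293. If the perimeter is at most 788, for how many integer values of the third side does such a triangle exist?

94

Triangle inequality: 54 < x < 640. Perimeter ≤ 788 gives x ≤ 788 − 347 − 293 = 148.
So 54 < x ≤ 148; integers 55 through 148: 94 values.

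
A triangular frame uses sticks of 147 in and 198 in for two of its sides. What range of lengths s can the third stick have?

By the triangle inequality, s must be less than 147 + 198 = 345 and greater than |147 − 198| = 51.

51 < s < 345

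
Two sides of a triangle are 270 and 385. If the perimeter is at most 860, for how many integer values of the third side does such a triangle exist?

90

Triangle inequality: 115 < x < 655. Perimeter ≤ 860 gives x ≤ 860 − 270 − 385 = 205.
So 115 < x ≤ 205; integers 116 through 205: 90 values.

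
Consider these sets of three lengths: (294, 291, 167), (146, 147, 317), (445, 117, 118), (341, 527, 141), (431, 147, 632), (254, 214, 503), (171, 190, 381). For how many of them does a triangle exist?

(167,291,294): 167+291 > 294 → valid
(146,147,317): 146+147 ≤ 317 → not valid
(117,118,445): 117+118 ≤ 445 → not valid
(141,341,527): 141+341 ≤ 527 → not valid
(147,431,632): 147+431 ≤ 632 → not valid
(214,254,503): 214+254 ≤ 503 → not valid
(171,190,381): 171+190 ≤ 381 → not valid
1 of the 7 triples forms a triangle.

1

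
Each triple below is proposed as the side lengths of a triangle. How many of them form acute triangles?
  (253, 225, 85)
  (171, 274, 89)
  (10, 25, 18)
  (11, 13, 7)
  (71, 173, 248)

(253,225,85): 85²+225² = 57850 < 64009 = 253² → obtuse
(171,274,89): 89+171 ≤ 274, not a triangle
(10,25,18): 10²+18² = 424 < 625 = 25² → obtuse
(11,13,7): 7²+11² = 170 > 169 = 13² → acute
(71,173,248): 71+173 ≤ 248, not a triangle
1 of the 5 is acute.

1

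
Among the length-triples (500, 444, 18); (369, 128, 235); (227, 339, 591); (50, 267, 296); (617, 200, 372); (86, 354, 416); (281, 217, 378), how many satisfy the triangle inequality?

3

(18,444,500): 18+444 ≤ 500 → not valid
(128,235,369): 128+235 ≤ 369 → not valid
(227,339,591): 227+339 ≤ 591 → not valid
(50,267,296): 50+267 > 296 → valid
(200,372,617): 200+372 ≤ 617 → not valid
(86,354,416): 86+354 > 416 → valid
(217,281,378): 217+281 > 378 → valid
3 of the 7 triples form a triangle.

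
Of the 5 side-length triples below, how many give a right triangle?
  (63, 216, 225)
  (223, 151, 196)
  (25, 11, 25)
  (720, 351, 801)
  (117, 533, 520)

(63,216,225): 63²+216² = 50625 = 225² → right
(223,151,196): 151²+196² = 61217 > 49729 = 223² → acute
(25,11,25): 11²+25² = 746 > 625 = 25² → acute
(720,351,801): 351²+720² = 641601 = 801² → right
(117,533,520): 117²+520² = 284089 = 533² → right
3 of the 5 are right.

3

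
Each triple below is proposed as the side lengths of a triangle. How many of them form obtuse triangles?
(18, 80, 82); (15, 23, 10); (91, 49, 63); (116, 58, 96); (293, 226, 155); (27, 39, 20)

(18,80,82): 18²+80² = 6724 = 82² → right
(15,23,10): 10²+15² = 325 < 529 = 23² → obtuse
(91,49,63): 49²+63² = 6370 < 8281 = 91² → obtuse
(116,58,96): 58²+96² = 12580 < 13456 = 116² → obtuse
(293,226,155): 155²+226² = 75101 < 85849 = 293² → obtuse
(27,39,20): 20²+27² = 1129 < 1521 = 39² → obtuse
5 of the 6 are obtuse.

5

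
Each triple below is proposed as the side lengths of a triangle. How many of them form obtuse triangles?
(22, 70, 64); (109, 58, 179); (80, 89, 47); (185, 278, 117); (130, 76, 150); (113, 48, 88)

(22,70,64): 22²+64² = 4580 < 4900 = 70² → obtuse
(109,58,179): 58+109 ≤ 179, not a triangle
(80,89,47): 47²+80² = 8609 > 7921 = 89² → acute
(185,278,117): 117²+185² = 47914 < 77284 = 278² → obtuse
(130,76,150): 76²+130² = 22676 > 22500 = 150² → acute
(113,48,88): 48²+88² = 10048 < 12769 = 113² → obtuse
3 of the 6 are obtuse.

3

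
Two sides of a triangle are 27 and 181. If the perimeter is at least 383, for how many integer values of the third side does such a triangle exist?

33

Triangle inequality: 154 < x < 208. Perimeter ≥ 383 gives x ≥ 383 − 27 − 181 = 175.
So 175 ≤ x < 208; integers 175 through 207: 33 values.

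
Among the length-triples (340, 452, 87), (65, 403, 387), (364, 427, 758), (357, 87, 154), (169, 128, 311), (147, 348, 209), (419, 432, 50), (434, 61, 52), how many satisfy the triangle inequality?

(87,340,452): 87+340 ≤ 452 → not valid
(65,387,403): 65+387 > 403 → valid
(364,427,758): 364+427 > 758 → valid
(87,154,357): 87+154 ≤ 357 → not valid
(128,169,311): 128+169 ≤ 311 → not valid
(147,209,348): 147+209 > 348 → valid
(50,419,432): 50+419 > 432 → valid
(52,61,434): 52+61 ≤ 434 → not valid
4 of the 8 triples form a triangle.

4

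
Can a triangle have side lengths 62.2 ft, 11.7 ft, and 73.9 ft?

No

The two shorter sides sum to 73.9, exactly equal to the longest side 73.9.
That gives only a degenerate (flat) triangle — the inequality must be strict.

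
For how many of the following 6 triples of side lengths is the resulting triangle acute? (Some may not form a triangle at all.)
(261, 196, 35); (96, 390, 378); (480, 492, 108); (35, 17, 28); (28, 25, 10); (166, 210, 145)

(261,196,35): 35+196 ≤ 261, not a triangle
(96,390,378): 96²+378² = 152100 = 390² → right
(480,492,108): 108²+480² = 242064 = 492² → right
(35,17,28): 17²+28² = 1073 < 1225 = 35² → obtuse
(28,25,10): 10²+25² = 725 < 784 = 28² → obtuse
(166,210,145): 145²+166² = 48581 > 44100 = 210² → acute
1 of the 6 is acute.

1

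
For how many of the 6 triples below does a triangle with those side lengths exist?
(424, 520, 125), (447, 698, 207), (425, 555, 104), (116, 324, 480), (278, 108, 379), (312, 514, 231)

3

(125,424,520): 125+424 > 520 → valid
(207,447,698): 207+447 ≤ 698 → not valid
(104,425,555): 104+425 ≤ 555 → not valid
(116,324,480): 116+324 ≤ 480 → not valid
(108,278,379): 108+278 > 379 → valid
(231,312,514): 231+312 > 514 → valid
3 of the 6 triples form a triangle.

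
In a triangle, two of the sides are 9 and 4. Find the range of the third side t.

5 < t < 13

By the triangle inequality, t must be less than 9 + 4 = 13 and greater than |9 − 4| = 5.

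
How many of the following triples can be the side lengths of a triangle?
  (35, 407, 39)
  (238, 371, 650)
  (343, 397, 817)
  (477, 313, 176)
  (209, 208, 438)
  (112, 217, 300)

2

(35,39,407): 35+39 ≤ 407 → not valid
(238,371,650): 238+371 ≤ 650 → not valid
(343,397,817): 343+397 ≤ 817 → not valid
(176,313,477): 176+313 > 477 → valid
(208,209,438): 208+209 ≤ 438 → not valid
(112,217,300): 112+217 > 300 → valid
2 of the 6 triples form a triangle.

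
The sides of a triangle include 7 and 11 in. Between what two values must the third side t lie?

By the triangle inequality, t must be less than 7 + 11 = 18 and greater than |7 − 11| = 4.

4 < t < 18 (in)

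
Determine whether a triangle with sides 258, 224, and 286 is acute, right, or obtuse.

acute

Compare the square of the longest side to the sum of squares of the other two: 224² + 258² = 116740 > 81796 = 286².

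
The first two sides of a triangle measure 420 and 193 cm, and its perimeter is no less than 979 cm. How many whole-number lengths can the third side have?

Triangle inequality: 227 < x < 613. Perimeter ≥ 979 gives x ≥ 979 − 420 − 193 = 366.
So 366 ≤ x < 613; integers 366 through 612: 247 values.

247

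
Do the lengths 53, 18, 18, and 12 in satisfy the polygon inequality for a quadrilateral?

No

For a quadrilateral, each side must be shorter than the sum of the others.
Here the longest side is 53, but the remaining 3 sides sum to only 48.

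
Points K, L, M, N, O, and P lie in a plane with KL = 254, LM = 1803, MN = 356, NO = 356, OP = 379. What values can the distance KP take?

458 ≤ KP ≤ 3148

The maximum is all hops collinear in one direction: 254 + 1803 + 356 + 356 + 379 = 3148.
The longest hop is 1803; the others sum to 1345. Folding the others back against it leaves at least 1803 − 1345 = 458.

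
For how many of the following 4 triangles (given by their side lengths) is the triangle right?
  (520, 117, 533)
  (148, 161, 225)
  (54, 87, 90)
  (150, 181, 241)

1

(520,117,533): 117²+520² = 284089 = 533² → right
(148,161,225): 148²+161² = 47825 < 50625 = 225² → obtuse
(54,87,90): 54²+87² = 10485 > 8100 = 90² → acute
(150,181,241): 150²+181² = 55261 < 58081 = 241² → obtuse
1 of the 4 is right.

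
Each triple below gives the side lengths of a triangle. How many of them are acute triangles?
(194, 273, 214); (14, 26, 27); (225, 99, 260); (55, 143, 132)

2

(194,273,214): 194²+214² = 83432 > 74529 = 273² → acute
(14,26,27): 14²+26² = 872 > 729 = 27² → acute
(225,99,260): 99²+225² = 60426 < 67600 = 260² → obtuse
(55,143,132): 55²+132² = 20449 = 143² → right
2 of the 4 are acute.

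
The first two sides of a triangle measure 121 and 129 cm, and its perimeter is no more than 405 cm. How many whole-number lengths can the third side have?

147

Triangle inequality: 8 < x < 250. Perimeter ≤ 405 gives x ≤ 405 − 121 − 129 = 155.
So 8 < x ≤ 155; integers 9 through 155: 147 values.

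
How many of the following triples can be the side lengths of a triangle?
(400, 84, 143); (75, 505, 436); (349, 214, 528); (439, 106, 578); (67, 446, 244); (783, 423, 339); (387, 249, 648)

(84,143,400): 84+143 ≤ 400 → not valid
(75,436,505): 75+436 > 505 → valid
(214,349,528): 214+349 > 528 → valid
(106,439,578): 106+439 ≤ 578 → not valid
(67,244,446): 67+244 ≤ 446 → not valid
(339,423,783): 339+423 ≤ 783 → not valid
(249,387,648): 249+387 ≤ 648 → not valid
2 of the 7 triples form a triangle.

2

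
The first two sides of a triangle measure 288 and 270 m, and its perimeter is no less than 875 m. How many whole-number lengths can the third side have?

Triangle inequality: 18 < x < 558. Perimeter ≥ 875 gives x ≥ 875 − 288 − 270 = 317.
So 317 ≤ x < 558; integers 317 through 557: 241 values.

241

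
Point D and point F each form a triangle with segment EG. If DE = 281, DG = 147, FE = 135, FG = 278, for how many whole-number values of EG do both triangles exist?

From triangle DEG: 134 < EG < 428.
From triangle FEG: 143 < EG < 413.
Intersection: 143 < EG < 413, so integers 144 through 412: 269 values.

269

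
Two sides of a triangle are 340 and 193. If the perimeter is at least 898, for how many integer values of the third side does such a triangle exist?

Triangle inequality: 147 < x < 533. Perimeter ≥ 898 gives x ≥ 898 − 340 − 193 = 365.
So 365 ≤ x < 533; integers 365 through 532: 168 values.

168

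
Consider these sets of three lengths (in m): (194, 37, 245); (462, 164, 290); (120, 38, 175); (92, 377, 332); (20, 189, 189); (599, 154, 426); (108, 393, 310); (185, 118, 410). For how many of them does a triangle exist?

3

(37,194,245): 37+194 ≤ 245 → not valid
(164,290,462): 164+290 ≤ 462 → not valid
(38,120,175): 38+120 ≤ 175 → not valid
(92,332,377): 92+332 > 377 → valid
(20,189,189): 20+189 > 189 → valid
(154,426,599): 154+426 ≤ 599 → not valid
(108,310,393): 108+310 > 393 → valid
(118,185,410): 118+185 ≤ 410 → not valid
3 of the 8 triples form a triangle.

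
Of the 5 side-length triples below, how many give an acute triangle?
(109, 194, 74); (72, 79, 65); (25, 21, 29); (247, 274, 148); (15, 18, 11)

4

(109,194,74): 74+109 ≤ 194, not a triangle
(72,79,65): 65²+72² = 9409 > 6241 = 79² → acute
(25,21,29): 21²+25² = 1066 > 841 = 29² → acute
(247,274,148): 148²+247² = 82913 > 75076 = 274² → acute
(15,18,11): 11²+15² = 346 > 324 = 18² → acute
4 of the 5 are acute.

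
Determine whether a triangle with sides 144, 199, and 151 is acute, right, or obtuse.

Compare the square of the longest side to the sum of squares of the other two: 144² + 151² = 43537 > 39601 = 199².

acute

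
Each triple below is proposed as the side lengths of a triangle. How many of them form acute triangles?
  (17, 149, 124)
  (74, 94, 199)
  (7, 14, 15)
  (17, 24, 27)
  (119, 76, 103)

3

(17,149,124): 17+124 ≤ 149, not a triangle
(74,94,199): 74+94 ≤ 199, not a triangle
(7,14,15): 7²+14² = 245 > 225 = 15² → acute
(17,24,27): 17²+24² = 865 > 729 = 27² → acute
(119,76,103): 76²+103² = 16385 > 14161 = 119² → acute
3 of the 5 are acute.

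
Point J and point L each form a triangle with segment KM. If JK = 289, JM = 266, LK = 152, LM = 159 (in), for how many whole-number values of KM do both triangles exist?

From triangle JKM: 23 < KM < 555.
From triangle LKM: 7 < KM < 311.
Intersection: 23 < KM < 311, so integers 24 through 310: 287 values.

287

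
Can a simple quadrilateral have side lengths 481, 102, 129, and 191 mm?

For a quadrilateral, each side must be shorter than the sum of the others.
Here the longest side is 481, but the remaining 3 sides sum to only 422.

No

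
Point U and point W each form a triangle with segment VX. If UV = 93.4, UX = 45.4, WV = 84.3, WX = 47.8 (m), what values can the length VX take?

48.0 < VX < 132.1

From triangle UVX: |93.4 − 45.4| < VX < 93.4 + 45.4, i.e. 48.0 < VX < 138.8.
From triangle WVX: 36.5 < VX < 132.1.
Both must hold, so VX lies in the intersection.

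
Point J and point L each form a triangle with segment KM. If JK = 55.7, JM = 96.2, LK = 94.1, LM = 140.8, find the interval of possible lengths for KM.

46.7 < KM < 151.9

From triangle JKM: |55.7 − 96.2| < KM < 55.7 + 96.2, i.e. 40.5 < KM < 151.9.
From triangle LKM: 46.7 < KM < 234.9.
Both must hold, so KM lies in the intersection.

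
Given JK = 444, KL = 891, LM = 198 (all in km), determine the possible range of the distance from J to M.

249 ≤ JM ≤ 1533 km

The maximum is all hops collinear in one direction: 444 + 891 + 198 = 1533.
The longest hop is 891; the others sum to 642. Folding the others back against it leaves at least 891 − 642 = 249.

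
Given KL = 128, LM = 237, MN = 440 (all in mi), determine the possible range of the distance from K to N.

75 ≤ KN ≤ 805 mi

The maximum is all hops collinear in one direction: 128 + 237 + 440 = 805.
The longest hop is 440; the others sum to 365. Folding the others back against it leaves at least 440 − 365 = 75.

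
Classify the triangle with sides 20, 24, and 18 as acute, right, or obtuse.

acute

Compare the square of the longest side to the sum of squares of the other two: 18² + 20² = 724 > 576 = 24².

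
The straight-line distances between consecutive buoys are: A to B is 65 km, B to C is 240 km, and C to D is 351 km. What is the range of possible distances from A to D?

46 ≤ AD ≤ 656 km

The maximum is all hops collinear in one direction: 65 + 240 + 351 = 656.
The longest hop is 351; the others sum to 305. Folding the others back against it leaves at least 351 − 305 = 46.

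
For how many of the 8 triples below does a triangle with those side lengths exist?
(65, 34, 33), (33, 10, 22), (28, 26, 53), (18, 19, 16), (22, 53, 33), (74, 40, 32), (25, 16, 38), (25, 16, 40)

6

(33,34,65): 33+34 > 65 → valid
(10,22,33): 10+22 ≤ 33 → not valid
(26,28,53): 26+28 > 53 → valid
(16,18,19): 16+18 > 19 → valid
(22,33,53): 22+33 > 53 → valid
(32,40,74): 32+40 ≤ 74 → not valid
(16,25,38): 16+25 > 38 → valid
(16,25,40): 16+25 > 40 → valid
6 of the 8 triples form a triangle.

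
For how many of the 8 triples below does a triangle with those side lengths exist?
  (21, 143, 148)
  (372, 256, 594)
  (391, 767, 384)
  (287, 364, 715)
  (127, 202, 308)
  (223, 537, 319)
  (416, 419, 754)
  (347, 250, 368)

7

(21,143,148): 21+143 > 148 → valid
(256,372,594): 256+372 > 594 → valid
(384,391,767): 384+391 > 767 → valid
(287,364,715): 287+364 ≤ 715 → not valid
(127,202,308): 127+202 > 308 → valid
(223,319,537): 223+319 > 537 → valid
(416,419,754): 416+419 > 754 → valid
(250,347,368): 250+347 > 368 → valid
7 of the 8 triples form a triangle.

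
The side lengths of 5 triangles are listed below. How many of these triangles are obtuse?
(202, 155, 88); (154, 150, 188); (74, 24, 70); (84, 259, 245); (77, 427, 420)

(202,155,88): 88²+155² = 31769 < 40804 = 202² → obtuse
(154,150,188): 150²+154² = 46216 > 35344 = 188² → acute
(74,24,70): 24²+70² = 5476 = 74² → right
(84,259,245): 84²+245² = 67081 = 259² → right
(77,427,420): 77²+420² = 182329 = 427² → right
1 of the 5 is obtuse.

1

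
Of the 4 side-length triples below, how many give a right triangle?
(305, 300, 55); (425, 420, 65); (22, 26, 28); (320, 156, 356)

3

(305,300,55): 55²+300² = 93025 = 305² → right
(425,420,65): 65²+420² = 180625 = 425² → right
(22,26,28): 22²+26² = 1160 > 784 = 28² → acute
(320,156,356): 156²+320² = 126736 = 356² → right
3 of the 4 are right.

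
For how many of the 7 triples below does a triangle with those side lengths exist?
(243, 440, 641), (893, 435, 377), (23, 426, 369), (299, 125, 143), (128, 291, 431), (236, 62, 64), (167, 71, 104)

(243,440,641): 243+440 > 641 → valid
(377,435,893): 377+435 ≤ 893 → not valid
(23,369,426): 23+369 ≤ 426 → not valid
(125,143,299): 125+143 ≤ 299 → not valid
(128,291,431): 128+291 ≤ 431 → not valid
(62,64,236): 62+64 ≤ 236 → not valid
(71,104,167): 71+104 > 167 → valid
2 of the 7 triples form a triangle.

2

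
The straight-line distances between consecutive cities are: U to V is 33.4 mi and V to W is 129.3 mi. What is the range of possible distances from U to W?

95.9 ≤ UW ≤ 162.7 mi

By the triangle inequality, |33.4 − 129.3| ≤ UW ≤ 33.4 + 129.3.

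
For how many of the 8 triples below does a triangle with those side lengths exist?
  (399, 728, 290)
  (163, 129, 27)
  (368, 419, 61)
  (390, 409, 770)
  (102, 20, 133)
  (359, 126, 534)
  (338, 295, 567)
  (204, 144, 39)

3

(290,399,728): 290+399 ≤ 728 → not valid
(27,129,163): 27+129 ≤ 163 → not valid
(61,368,419): 61+368 > 419 → valid
(390,409,770): 390+409 > 770 → valid
(20,102,133): 20+102 ≤ 133 → not valid
(126,359,534): 126+359 ≤ 534 → not valid
(295,338,567): 295+338 > 567 → valid
(39,144,204): 39+144 ≤ 204 → not valid
3 of the 8 triples form a triangle.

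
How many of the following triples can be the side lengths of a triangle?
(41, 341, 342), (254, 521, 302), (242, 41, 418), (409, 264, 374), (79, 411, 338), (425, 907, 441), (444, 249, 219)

5

(41,341,342): 41+341 > 342 → valid
(254,302,521): 254+302 > 521 → valid
(41,242,418): 41+242 ≤ 418 → not valid
(264,374,409): 264+374 > 409 → valid
(79,338,411): 79+338 > 411 → valid
(425,441,907): 425+441 ≤ 907 → not valid
(219,249,444): 219+249 > 444 → valid
5 of the 7 triples form a triangle.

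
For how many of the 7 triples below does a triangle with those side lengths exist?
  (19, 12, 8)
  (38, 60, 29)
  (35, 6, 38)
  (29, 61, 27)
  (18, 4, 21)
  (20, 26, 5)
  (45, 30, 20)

(8,12,19): 8+12 > 19 → valid
(29,38,60): 29+38 > 60 → valid
(6,35,38): 6+35 > 38 → valid
(27,29,61): 27+29 ≤ 61 → not valid
(4,18,21): 4+18 > 21 → valid
(5,20,26): 5+20 ≤ 26 → not valid
(20,30,45): 20+30 > 45 → valid
5 of the 7 triples form a triangle.

5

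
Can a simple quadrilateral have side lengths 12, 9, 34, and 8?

No

For a quadrilateral, each side must be shorter than the sum of the others.
Here the longest side is 34, but the remaining 3 sides sum to only 29.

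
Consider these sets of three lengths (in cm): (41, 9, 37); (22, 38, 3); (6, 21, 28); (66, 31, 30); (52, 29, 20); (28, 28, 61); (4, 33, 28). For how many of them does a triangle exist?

1

(9,37,41): 9+37 > 41 → valid
(3,22,38): 3+22 ≤ 38 → not valid
(6,21,28): 6+21 ≤ 28 → not valid
(30,31,66): 30+31 ≤ 66 → not valid
(20,29,52): 20+29 ≤ 52 → not valid
(28,28,61): 28+28 ≤ 61 → not valid
(4,28,33): 4+28 ≤ 33 → not valid
1 of the 7 triples forms a triangle.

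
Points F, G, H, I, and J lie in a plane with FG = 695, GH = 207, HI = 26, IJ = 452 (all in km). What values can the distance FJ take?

10 ≤ FJ ≤ 1380 km

The maximum is all hops collinear in one direction: 695 + 207 + 26 + 452 = 1380.
The longest hop is 695; the others sum to 685. Folding the others back against it leaves at least 695 − 685 = 10.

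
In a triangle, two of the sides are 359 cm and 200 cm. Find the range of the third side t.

159 < t < 559 (cm)

By the triangle inequality, t must be less than 359 + 200 = 559 and greater than |359 − 200| = 159.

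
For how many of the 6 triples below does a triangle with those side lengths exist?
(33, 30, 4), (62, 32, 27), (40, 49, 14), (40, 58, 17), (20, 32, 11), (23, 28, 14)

(4,30,33): 4+30 > 33 → valid
(27,32,62): 27+32 ≤ 62 → not valid
(14,40,49): 14+40 > 49 → valid
(17,40,58): 17+40 ≤ 58 → not valid
(11,20,32): 11+20 ≤ 32 → not valid
(14,23,28): 14+23 > 28 → valid
3 of the 6 triples form a triangle.

3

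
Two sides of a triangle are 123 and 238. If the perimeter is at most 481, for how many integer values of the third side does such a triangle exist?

Triangle inequality: 115 < x < 361. Perimeter ≤ 481 gives x ≤ 481 − 123 − 238 = 120.
So 115 < x ≤ 120; integers 116 through 120: 5 values.

5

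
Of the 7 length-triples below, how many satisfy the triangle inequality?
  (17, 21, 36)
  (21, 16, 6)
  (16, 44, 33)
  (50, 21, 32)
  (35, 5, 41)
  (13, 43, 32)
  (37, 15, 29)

(17,21,36): 17+21 > 36 → valid
(6,16,21): 6+16 > 21 → valid
(16,33,44): 16+33 > 44 → valid
(21,32,50): 21+32 > 50 → valid
(5,35,41): 5+35 ≤ 41 → not valid
(13,32,43): 13+32 > 43 → valid
(15,29,37): 15+29 > 37 → valid
6 of the 7 triples form a triangle.

6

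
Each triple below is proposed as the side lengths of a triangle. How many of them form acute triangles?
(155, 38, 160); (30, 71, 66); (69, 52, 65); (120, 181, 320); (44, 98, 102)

(155,38,160): 38²+155² = 25469 < 25600 = 160² → obtuse
(30,71,66): 30²+66² = 5256 > 5041 = 71² → acute
(69,52,65): 52²+65² = 6929 > 4761 = 69² → acute
(120,181,320): 120+181 ≤ 320, not a triangle
(44,98,102): 44²+98² = 11540 > 10404 = 102² → acute
3 of the 5 are acute.

3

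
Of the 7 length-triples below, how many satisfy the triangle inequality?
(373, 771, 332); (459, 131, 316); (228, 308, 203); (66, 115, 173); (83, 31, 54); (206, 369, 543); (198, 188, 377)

5

(332,373,771): 332+373 ≤ 771 → not valid
(131,316,459): 131+316 ≤ 459 → not valid
(203,228,308): 203+228 > 308 → valid
(66,115,173): 66+115 > 173 → valid
(31,54,83): 31+54 > 83 → valid
(206,369,543): 206+369 > 543 → valid
(188,198,377): 188+198 > 377 → valid
5 of the 7 triples form a triangle.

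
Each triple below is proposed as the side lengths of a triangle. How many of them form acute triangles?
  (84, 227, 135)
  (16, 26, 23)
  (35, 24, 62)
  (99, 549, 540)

1

(84,227,135): 84+135 ≤ 227, not a triangle
(16,26,23): 16²+23² = 785 > 676 = 26² → acute
(35,24,62): 24+35 ≤ 62, not a triangle
(99,549,540): 99²+540² = 301401 = 549² → right
1 of the 4 is acute.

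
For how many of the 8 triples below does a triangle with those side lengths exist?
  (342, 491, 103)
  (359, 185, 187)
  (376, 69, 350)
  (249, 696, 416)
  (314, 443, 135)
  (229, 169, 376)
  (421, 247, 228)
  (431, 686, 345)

6

(103,342,491): 103+342 ≤ 491 → not valid
(185,187,359): 185+187 > 359 → valid
(69,350,376): 69+350 > 376 → valid
(249,416,696): 249+416 ≤ 696 → not valid
(135,314,443): 135+314 > 443 → valid
(169,229,376): 169+229 > 376 → valid
(228,247,421): 228+247 > 421 → valid
(345,431,686): 345+431 > 686 → valid
6 of the 8 triples form a triangle.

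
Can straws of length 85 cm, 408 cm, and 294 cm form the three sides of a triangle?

No

The longest side is 408, but the other two sum to only 379.
379 < 408, so the triangle inequality fails.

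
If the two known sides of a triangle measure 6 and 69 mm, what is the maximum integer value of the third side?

74

The third side must be strictly less than 6 + 69 = 75.
The largest integer below 75 is 74.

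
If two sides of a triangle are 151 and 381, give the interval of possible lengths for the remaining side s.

By the triangle inequality, s must be less than 151 + 381 = 532 and greater than |151 − 381| = 230.

230 < s < 532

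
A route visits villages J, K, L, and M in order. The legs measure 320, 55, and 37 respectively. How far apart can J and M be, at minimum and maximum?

The maximum is all hops collinear in one direction: 320 + 55 + 37 = 412.
The longest hop is 320; the others sum to 92. Folding the others back against it leaves at least 320 − 92 = 228.

228 ≤ JM ≤ 412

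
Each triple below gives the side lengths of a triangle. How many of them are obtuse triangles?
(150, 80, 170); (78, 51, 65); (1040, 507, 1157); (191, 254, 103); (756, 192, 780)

(150,80,170): 80²+150² = 28900 = 170² → right
(78,51,65): 51²+65² = 6826 > 6084 = 78² → acute
(1040,507,1157): 507²+1040² = 1338649 = 1157² → right
(191,254,103): 103²+191² = 47090 < 64516 = 254² → obtuse
(756,192,780): 192²+756² = 608400 = 780² → right
1 of the 5 is obtuse.

1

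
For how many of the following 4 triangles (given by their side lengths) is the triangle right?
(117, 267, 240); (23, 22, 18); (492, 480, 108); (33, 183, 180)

3

(117,267,240): 117²+240² = 71289 = 267² → right
(23,22,18): 18²+22² = 808 > 529 = 23² → acute
(492,480,108): 108²+480² = 242064 = 492² → right
(33,183,180): 33²+180² = 33489 = 183² → right
3 of the 4 are right.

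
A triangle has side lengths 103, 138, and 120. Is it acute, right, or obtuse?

acute

Compare the square of the longest side to the sum of squares of the other two: 103² + 120² = 25009 > 19044 = 138².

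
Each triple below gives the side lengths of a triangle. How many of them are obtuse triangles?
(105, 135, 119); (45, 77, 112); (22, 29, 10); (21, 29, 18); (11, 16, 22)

4

(105,135,119): 105²+119² = 25186 > 18225 = 135² → acute
(45,77,112): 45²+77² = 7954 < 12544 = 112² → obtuse
(22,29,10): 10²+22² = 584 < 841 = 29² → obtuse
(21,29,18): 18²+21² = 765 < 841 = 29² → obtuse
(11,16,22): 11²+16² = 377 < 484 = 22² → obtuse
4 of the 5 are obtuse.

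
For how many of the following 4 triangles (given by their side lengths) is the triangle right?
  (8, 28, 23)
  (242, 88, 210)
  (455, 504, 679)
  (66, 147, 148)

(8,28,23): 8²+23² = 593 < 784 = 28² → obtuse
(242,88,210): 88²+210² = 51844 < 58564 = 242² → obtuse
(455,504,679): 455²+504² = 461041 = 679² → right
(66,147,148): 66²+147² = 25965 > 21904 = 148² → acute
1 of the 4 is right.

1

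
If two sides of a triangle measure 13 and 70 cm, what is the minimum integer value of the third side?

58

The third side must be strictly greater than |13 − 70| = 57.
The smallest integer above 57 is 58.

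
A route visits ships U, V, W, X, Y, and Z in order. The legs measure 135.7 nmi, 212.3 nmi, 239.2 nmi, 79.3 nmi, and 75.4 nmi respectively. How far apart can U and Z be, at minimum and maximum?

The maximum is all hops collinear in one direction: 135.7 + 212.3 + 239.2 + 79.3 + 75.4 = 741.9.
The longest hop is 239.2; the others sum to 502.7. Since 239.2 ≤ 502.7, the path can fold back on itself completely, so the minimum distance is 0.

0 ≤ UZ ≤ 741.9 nmi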